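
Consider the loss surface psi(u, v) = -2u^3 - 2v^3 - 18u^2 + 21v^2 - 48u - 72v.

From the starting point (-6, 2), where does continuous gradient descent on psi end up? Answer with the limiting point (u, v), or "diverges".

psi is separable, so gradient descent decouples: u follows -∂psi/∂u, v follows -∂psi/∂v.
∂psi/∂u = -6(u + 2)(u + 4); at u=-6 this is -48, so u increases.
∂psi/∂v = -6(v - 4)(v - 3); at v=2 this is -12, so v increases.
u converges to its nearest critical value -4 (a local min of the u-part); v converges to 3. The iterate converges to (-4, 3).

(-4, 3)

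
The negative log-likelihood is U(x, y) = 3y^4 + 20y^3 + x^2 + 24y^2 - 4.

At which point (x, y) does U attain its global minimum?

(0, -4)

U(x,y) separates as P(x) + Q(y) − 4, so its minimum is min P + min Q − 4.
P'(x) = 2x vanishes at x ∈ {0}; Q'(y) = 12y(y + 1)(y + 4) vanishes at y ∈ {-4, -1, 0}.
Local minima of P (where P''>0): P(0)=0. Local minima of Q: Q(-4)=-128, Q(0)=0.
So the global minimum of U is P(0) + Q(-4) − 4 = 0 − 128 − 4 = -132, attained at (0, -4).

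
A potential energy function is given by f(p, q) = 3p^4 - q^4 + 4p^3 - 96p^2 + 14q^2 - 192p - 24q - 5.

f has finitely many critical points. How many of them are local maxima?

f separates as a function of p plus a function of q, so ∇f=0 decouples.
∂f/∂p = 12(p - 4)(p + 1)(p + 4) = 0 at p ∈ {-4, -1, 4}; ∂f/∂q = -4(q - 2)(q - 1)(q + 3) = 0 at q ∈ {-3, 1, 2}.
The Hessian is diagonal: diag(f_pp, f_qq). Second derivatives: f_pp(-4)=288, f_pp(-1)=-180, f_pp(4)=480; f_qq(-3)=-80, f_qq(1)=16, f_qq(2)=-20.
Local maxima occur where both diagonal entries negative: (-1, -3), (-1, 2). Count: 2.

2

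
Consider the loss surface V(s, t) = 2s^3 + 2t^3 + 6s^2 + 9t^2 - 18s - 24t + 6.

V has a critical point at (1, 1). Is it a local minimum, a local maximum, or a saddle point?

local minimum

The mixed partial ∂²V/∂s∂t is 0, so the Hessian at any point is diag(V_ss, V_tt) = diag(12(s + 1), 6(2t + 3)).
At (1, 1): H = diag(24, 30).
Both eigenvalues are positive, so H is positive definite: a local minimum.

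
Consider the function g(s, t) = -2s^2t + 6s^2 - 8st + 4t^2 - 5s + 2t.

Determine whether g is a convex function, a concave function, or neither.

The term -2s^2t is cubic, so the Hessian is not constant.
∂²g/∂s² = -4t + 12, which takes both signs as t varies (negative for sufficiently large t). A diagonal entry of the Hessian changing sign means the Hessian is neither positive- nor negative-semidefinite on all of R^2.

neither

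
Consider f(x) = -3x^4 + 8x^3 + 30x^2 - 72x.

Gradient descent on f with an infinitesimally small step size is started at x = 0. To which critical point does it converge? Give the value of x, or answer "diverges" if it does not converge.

f'(x) = -12(x - 3)(x - 1)(x + 2), so f'(0) = -72.
Gradient descent moves in the -f' direction, i.e. x is increasing.
The nearest critical point in that direction is x = 1, where f'' = 72 > 0 (a local minimum). The iterate converges there.

1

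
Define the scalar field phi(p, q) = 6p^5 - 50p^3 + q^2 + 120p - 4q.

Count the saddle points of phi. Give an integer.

2

phi separates as a function of p plus a function of q, so ∇phi=0 decouples.
∂phi/∂p = 30(p - 2)(p - 1)(p + 1)(p + 2) = 0 at p ∈ {-2, -1, 1, 2}; ∂phi/∂q = 2(q - 2) = 0 at q ∈ {2}.
The Hessian is diagonal: diag(phi_pp, phi_qq). Second derivatives: phi_pp(-2)=-360, phi_pp(-1)=180, phi_pp(1)=-180, phi_pp(2)=360; phi_qq(2)=2.
Saddle points occur where the two diagonal entries have opposite signs: (-2, 2), (1, 2). Count: 2.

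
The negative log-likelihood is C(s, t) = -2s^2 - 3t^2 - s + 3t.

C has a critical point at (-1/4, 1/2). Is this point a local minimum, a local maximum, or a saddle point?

The Hessian of C is constant: H = [[-4, 0], [0, -6]].
det(H) = (-4)·(-6) − 0² = 24.
det(H) > 0 and tr(H) = -10 < 0, so H is negative definite and the point is a local maximum.

local maximum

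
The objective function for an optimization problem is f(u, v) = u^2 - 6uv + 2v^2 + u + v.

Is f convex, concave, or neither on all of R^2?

f is quadratic, so its Hessian is the constant matrix H = [[2, -6], [-6, 4]].
det(H) = -28, tr(H) = 6.
det(H) < 0, so H is indefinite: neither convex nor concave.

neither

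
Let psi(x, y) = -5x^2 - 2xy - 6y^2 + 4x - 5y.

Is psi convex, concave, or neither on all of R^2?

concave

psi is quadratic, so its Hessian is the constant matrix H = [[-10, -2], [-2, -12]].
det(H) = 116, tr(H) = -22.
det(H) > 0 and tr(H) < 0, so H is negative definite everywhere: concave.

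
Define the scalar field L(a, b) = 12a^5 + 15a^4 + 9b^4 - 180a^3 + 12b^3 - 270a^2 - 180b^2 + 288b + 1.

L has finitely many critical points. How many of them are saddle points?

6

L separates as a function of a plus a function of b, so ∇L=0 decouples.
∂L/∂a = 60a(a - 3)(a + 1)(a + 3) = 0 at a ∈ {-3, -1, 0, 3}; ∂L/∂b = 36(b - 2)(b - 1)(b + 4) = 0 at b ∈ {-4, 1, 2}.
The Hessian is diagonal: diag(L_aa, L_bb). Second derivatives: L_aa(-3)=-2160, L_aa(-1)=480, L_aa(0)=-540, L_aa(3)=4320; L_bb(-4)=1080, L_bb(1)=-180, L_bb(2)=216.
Saddle points occur where the two diagonal entries have opposite signs: (-3, -4), (-3, 2), (-1, 1), (0, -4), (0, 2), (3, 1). Count: 6.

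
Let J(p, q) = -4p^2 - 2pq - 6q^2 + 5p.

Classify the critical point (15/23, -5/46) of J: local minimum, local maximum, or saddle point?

The Hessian of J is constant: H = [[-8, -2], [-2, -12]].
det(H) = (-8)·(-12) − (-2)² = 92.
det(H) > 0 and tr(H) = -20 < 0, so H is negative definite and the point is a local maximum.

local maximum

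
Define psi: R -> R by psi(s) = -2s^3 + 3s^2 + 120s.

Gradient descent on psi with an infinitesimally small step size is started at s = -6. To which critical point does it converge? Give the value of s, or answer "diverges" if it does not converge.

psi'(s) = -6(s - 5)(s + 4), so psi'(-6) = -132.
Gradient descent moves in the -psi' direction, i.e. s is increasing.
The nearest critical point in that direction is s = -4, where psi'' = 54 > 0 (a local minimum). The iterate converges there.

-4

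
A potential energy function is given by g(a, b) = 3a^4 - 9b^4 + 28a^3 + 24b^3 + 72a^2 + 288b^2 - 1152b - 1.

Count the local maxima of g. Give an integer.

2

g separates as a function of a plus a function of b, so ∇g=0 decouples.
∂g/∂a = 12a(a + 3)(a + 4) = 0 at a ∈ {-4, -3, 0}; ∂g/∂b = -36(b - 4)(b - 2)(b + 4) = 0 at b ∈ {-4, 2, 4}.
The Hessian is diagonal: diag(g_aa, g_bb). Second derivatives: g_aa(-4)=48, g_aa(-3)=-36, g_aa(0)=144; g_bb(-4)=-1728, g_bb(2)=432, g_bb(4)=-576.
Local maxima occur where both diagonal entries negative: (-3, -4), (-3, 4). Count: 2.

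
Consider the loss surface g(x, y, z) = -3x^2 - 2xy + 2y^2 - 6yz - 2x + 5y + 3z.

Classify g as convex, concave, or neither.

neither

g is quadratic, so its Hessian is the constant matrix H = [[-6, -2, 0], [-2, 4, -6], [0, -6, 0]].
Leading principal minors: -6, -28, 216.
Neither pattern holds ⇒ H is indefinite ⇒ neither convex nor concave.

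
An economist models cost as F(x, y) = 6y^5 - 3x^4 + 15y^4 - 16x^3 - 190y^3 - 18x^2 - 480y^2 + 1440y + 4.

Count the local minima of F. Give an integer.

2

F separates as a function of x plus a function of y, so ∇F=0 decouples.
∂F/∂x = -12x(x + 1)(x + 3) = 0 at x ∈ {-3, -1, 0}; ∂F/∂y = 30(y - 4)(y - 1)(y + 3)(y + 4) = 0 at y ∈ {-4, -3, 1, 4}.
The Hessian is diagonal: diag(F_xx, F_yy). Second derivatives: F_xx(-3)=-72, F_xx(-1)=24, F_xx(0)=-36; F_yy(-4)=-1200, F_yy(-3)=840, F_yy(1)=-1800, F_yy(4)=5040.
Local minima occur where both diagonal entries positive: (-1, -3), (-1, 4). Count: 2.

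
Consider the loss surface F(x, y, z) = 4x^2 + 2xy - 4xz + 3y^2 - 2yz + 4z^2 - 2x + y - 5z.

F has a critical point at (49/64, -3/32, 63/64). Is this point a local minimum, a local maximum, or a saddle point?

local minimum

The Hessian is constant: H = [[8, 2, -4], [2, 6, -2], [-4, -2, 8]].
Leading principal minors: Δ₁ = 8, Δ₂ = 44, Δ₃ = 256.
All leading minors are positive, so H is positive definite: a local minimum.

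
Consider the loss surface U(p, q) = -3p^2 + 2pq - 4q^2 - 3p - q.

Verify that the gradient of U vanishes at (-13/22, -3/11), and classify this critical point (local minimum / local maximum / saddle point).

∇U = (-6p + 2q - 3, 2p - 8q - 1); substituting (-13/22, -3/11) gives ∇U = (0, 0), so (-13/22, -3/11) is indeed a critical point.
The Hessian of U is constant: H = [[-6, 2], [2, -8]].
det(H) = (-6)·(-8) − 2² = 44.
det(H) > 0 and tr(H) = -14 < 0, so H is negative definite and the point is a local maximum.

local maximum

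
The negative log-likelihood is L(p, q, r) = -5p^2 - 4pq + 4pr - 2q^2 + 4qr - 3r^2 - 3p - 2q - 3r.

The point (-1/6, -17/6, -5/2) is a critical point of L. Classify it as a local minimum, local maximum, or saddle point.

local maximum

The Hessian is constant: H = [[-10, -4, 4], [-4, -4, 4], [4, 4, -6]].
Leading principal minors: Δ₁ = -10, Δ₂ = 24, Δ₃ = -48.
The minors alternate sign starting negative (−, +, −), so H is negative definite: a local maximum.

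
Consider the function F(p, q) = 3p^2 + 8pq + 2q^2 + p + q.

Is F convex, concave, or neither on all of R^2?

neither

F is quadratic, so its Hessian is the constant matrix H = [[6, 8], [8, 4]].
det(H) = -40, tr(H) = 10.
det(H) < 0, so H is indefinite: neither convex nor concave.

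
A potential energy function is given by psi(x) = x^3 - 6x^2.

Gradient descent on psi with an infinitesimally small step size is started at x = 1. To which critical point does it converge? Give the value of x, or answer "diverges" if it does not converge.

psi'(x) = 3x(x - 4), so psi'(1) = -9.
Gradient descent moves in the -psi' direction, i.e. x is increasing.
The nearest critical point in that direction is x = 4, where psi'' = 12 > 0 (a local minimum). The iterate converges there.

4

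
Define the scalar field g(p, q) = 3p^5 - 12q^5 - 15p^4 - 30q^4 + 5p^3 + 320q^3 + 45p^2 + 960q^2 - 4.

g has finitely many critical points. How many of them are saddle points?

g separates as a function of p plus a function of q, so ∇g=0 decouples.
∂g/∂p = 15p(p - 3)(p - 2)(p + 1) = 0 at p ∈ {-1, 0, 2, 3}; ∂g/∂q = -60q(q - 4)(q + 2)(q + 4) = 0 at q ∈ {-4, -2, 0, 4}.
The Hessian is diagonal: diag(g_pp, g_qq). Second derivatives: g_pp(-1)=-180, g_pp(0)=90, g_pp(2)=-90, g_pp(3)=180; g_qq(-4)=3840, g_qq(-2)=-1440, g_qq(0)=1920, g_qq(4)=-11520.
Saddle points occur where the two diagonal entries have opposite signs: (-1, -4), (-1, 0), (0, -2), (0, 4), (2, -4), (2, 0), (3, -2), (3, 4). Count: 8.

8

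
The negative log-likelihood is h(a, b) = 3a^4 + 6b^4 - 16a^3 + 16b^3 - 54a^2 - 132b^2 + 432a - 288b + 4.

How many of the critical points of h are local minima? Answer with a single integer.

4

h separates as a function of a plus a function of b, so ∇h=0 decouples.
∂h/∂a = 12(a - 4)(a - 3)(a + 3) = 0 at a ∈ {-3, 3, 4}; ∂h/∂b = 24(b - 3)(b + 1)(b + 4) = 0 at b ∈ {-4, -1, 3}.
The Hessian is diagonal: diag(h_aa, h_bb). Second derivatives: h_aa(-3)=504, h_aa(3)=-72, h_aa(4)=84; h_bb(-4)=504, h_bb(-1)=-288, h_bb(3)=672.
Local minima occur where both diagonal entries positive: (-3, -4), (-3, 3), (4, -4), (4, 3). Count: 4.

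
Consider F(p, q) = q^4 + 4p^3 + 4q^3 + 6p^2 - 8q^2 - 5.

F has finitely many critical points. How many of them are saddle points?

F separates as a function of p plus a function of q, so ∇F=0 decouples.
∂F/∂p = 12p(p + 1) = 0 at p ∈ {-1, 0}; ∂F/∂q = 4q(q - 1)(q + 4) = 0 at q ∈ {-4, 0, 1}.
The Hessian is diagonal: diag(F_pp, F_qq). Second derivatives: F_pp(-1)=-12, F_pp(0)=12; F_qq(-4)=80, F_qq(0)=-16, F_qq(1)=20.
Saddle points occur where the two diagonal entries have opposite signs: (-1, -4), (-1, 1), (0, 0). Count: 3.

3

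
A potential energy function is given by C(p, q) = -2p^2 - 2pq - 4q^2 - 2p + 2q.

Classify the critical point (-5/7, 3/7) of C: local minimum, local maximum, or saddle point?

local maximum

The Hessian of C is constant: H = [[-4, -2], [-2, -8]].
det(H) = (-4)·(-8) − (-2)² = 28.
det(H) > 0 and tr(H) = -12 < 0, so H is negative definite and the point is a local maximum.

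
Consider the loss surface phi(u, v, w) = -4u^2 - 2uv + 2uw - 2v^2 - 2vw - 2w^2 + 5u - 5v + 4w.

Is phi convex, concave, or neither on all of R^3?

concave

phi is quadratic, so its Hessian is the constant matrix H = [[-8, -2, 2], [-2, -4, -2], [2, -2, -4]].
Leading principal minors: -8, 28, -48.
Signs alternate −, +, − ⇒ H ≺ 0 ⇒ concave.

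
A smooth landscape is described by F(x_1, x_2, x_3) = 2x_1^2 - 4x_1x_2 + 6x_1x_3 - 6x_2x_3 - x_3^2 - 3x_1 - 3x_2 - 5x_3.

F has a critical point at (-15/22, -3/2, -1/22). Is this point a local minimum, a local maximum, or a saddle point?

The Hessian is constant: H = [[4, -4, 6], [-4, 0, -6], [6, -6, -2]].
Leading principal minors: Δ₁ = 4, Δ₂ = -16, Δ₃ = 176.
The minors fit neither the all-positive nor the alternating-sign pattern, so H is indefinite: a saddle point.

saddle point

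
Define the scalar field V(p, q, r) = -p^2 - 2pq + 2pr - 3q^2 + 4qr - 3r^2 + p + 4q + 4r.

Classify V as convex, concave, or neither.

concave

V is quadratic, so its Hessian is the constant matrix H = [[-2, -2, 2], [-2, -6, 4], [2, 4, -6]].
Leading principal minors: -2, 8, -24.
Signs alternate −, +, − ⇒ H ≺ 0 ⇒ concave.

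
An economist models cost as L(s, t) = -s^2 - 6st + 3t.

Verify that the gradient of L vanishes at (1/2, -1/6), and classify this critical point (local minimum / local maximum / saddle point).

saddle point

∇L = (-2s - 6t, -6s + 3); substituting (1/2, -1/6) gives ∇L = (0, 0), so (1/2, -1/6) is indeed a critical point.
The Hessian of L is constant: H = [[-2, -6], [-6, 0]].
det(H) = (-2)·0 − (-6)² = -36.
Since det(H) < 0, H is indefinite and the critical point is a saddle point.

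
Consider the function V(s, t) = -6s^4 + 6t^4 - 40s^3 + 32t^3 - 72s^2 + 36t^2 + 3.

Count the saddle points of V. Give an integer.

5

V separates as a function of s plus a function of t, so ∇V=0 decouples.
∂V/∂s = -24s(s + 2)(s + 3) = 0 at s ∈ {-3, -2, 0}; ∂V/∂t = 24t(t + 1)(t + 3) = 0 at t ∈ {-3, -1, 0}.
The Hessian is diagonal: diag(V_ss, V_tt). Second derivatives: V_ss(-3)=-72, V_ss(-2)=48, V_ss(0)=-144; V_tt(-3)=144, V_tt(-1)=-48, V_tt(0)=72.
Saddle points occur where the two diagonal entries have opposite signs: (-3, -3), (-3, 0), (-2, -1), (0, -3), (0, 0). Count: 5.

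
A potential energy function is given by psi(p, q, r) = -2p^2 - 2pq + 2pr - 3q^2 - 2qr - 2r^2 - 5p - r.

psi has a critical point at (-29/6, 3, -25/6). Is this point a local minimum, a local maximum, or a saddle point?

The Hessian is constant: H = [[-4, -2, 2], [-2, -6, -2], [2, -2, -4]].
Leading principal minors: Δ₁ = -4, Δ₂ = 20, Δ₃ = -24.
The minors alternate sign starting negative (−, +, −), so H is negative definite: a local maximum.

local maximum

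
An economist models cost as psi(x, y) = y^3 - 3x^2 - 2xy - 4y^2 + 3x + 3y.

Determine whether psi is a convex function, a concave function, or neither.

The term y^3 is cubic, so the Hessian is not constant.
∂²psi/∂y² = 6y - 8, which takes both signs as y varies (negative for sufficiently negative y). A diagonal entry of the Hessian changing sign means the Hessian is neither positive- nor negative-semidefinite on all of R^2.

neither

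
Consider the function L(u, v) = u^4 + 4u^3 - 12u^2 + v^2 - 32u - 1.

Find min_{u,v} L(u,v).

-65

L(u,v) separates as P(u) + Q(v) − 1, so its minimum is min P + min Q − 1.
P'(u) = 4(u - 2)(u + 1)(u + 4) vanishes at u ∈ {-4, -1, 2}; Q'(v) = 2v vanishes at v ∈ {0}.
Local minima of P (where P''>0): P(-4)=-64, P(2)=-64. Local minima of Q: Q(0)=0.
So the global minimum of L is P(-4) + Q(0) − 1 = -64 + 0 − 1 = -65, attained at (-4, 0).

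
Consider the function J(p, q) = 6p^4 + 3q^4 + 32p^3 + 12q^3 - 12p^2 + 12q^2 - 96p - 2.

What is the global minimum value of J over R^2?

-322

J(p,q) separates as A(p) + B(q) − 2, so its minimum is min A + min B − 2.
A'(p) = 24(p - 1)(p + 1)(p + 4) vanishes at p ∈ {-4, -1, 1}; B'(q) = 12q(q + 1)(q + 2) vanishes at q ∈ {-2, -1, 0}.
Local minima of A (where A''>0): A(-4)=-320, A(1)=-70. Local minima of B: B(-2)=0, B(0)=0.
So the global minimum of J is A(-4) + B(-2) − 2 = -320 + 0 − 2 = -322, attained at (-4, -2).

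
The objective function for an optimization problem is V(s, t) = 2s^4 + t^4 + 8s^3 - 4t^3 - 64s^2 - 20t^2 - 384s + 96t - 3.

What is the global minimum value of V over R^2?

V(s,t) separates as P(s) + Q(t) − 3, so its minimum is min P + min Q − 3.
P'(s) = 8(s - 4)(s + 3)(s + 4) vanishes at s ∈ {-4, -3, 4}; Q'(t) = 4(t - 4)(t - 2)(t + 3) vanishes at t ∈ {-3, 2, 4}.
Local minima of P (where P''>0): P(-4)=512, P(4)=-1536. Local minima of Q: Q(-3)=-279, Q(4)=64.
So the global minimum of V is P(4) + Q(-3) − 3 = -1536 − 279 − 3 = -1818, attained at (4, -3).

-1818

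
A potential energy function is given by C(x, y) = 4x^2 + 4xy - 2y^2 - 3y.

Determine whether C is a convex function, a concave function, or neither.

C is quadratic, so its Hessian is the constant matrix H = [[8, 4], [4, -4]].
det(H) = -48, tr(H) = 4.
det(H) < 0, so H is indefinite: neither convex nor concave.

neither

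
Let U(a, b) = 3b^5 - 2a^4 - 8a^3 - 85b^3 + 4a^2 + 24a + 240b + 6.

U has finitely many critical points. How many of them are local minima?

U separates as a function of a plus a function of b, so ∇U=0 decouples.
∂U/∂a = -8(a - 1)(a + 1)(a + 3) = 0 at a ∈ {-3, -1, 1}; ∂U/∂b = 15(b - 4)(b - 1)(b + 1)(b + 4) = 0 at b ∈ {-4, -1, 1, 4}.
The Hessian is diagonal: diag(U_aa, U_bb). Second derivatives: U_aa(-3)=-64, U_aa(-1)=32, U_aa(1)=-64; U_bb(-4)=-1800, U_bb(-1)=450, U_bb(1)=-450, U_bb(4)=1800.
Local minima occur where both diagonal entries positive: (-1, -1), (-1, 4). Count: 2.

2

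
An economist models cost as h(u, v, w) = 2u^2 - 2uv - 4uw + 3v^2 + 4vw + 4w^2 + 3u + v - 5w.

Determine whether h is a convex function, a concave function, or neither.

h is quadratic, so its Hessian is the constant matrix H = [[4, -2, -4], [-2, 6, 4], [-4, 4, 8]].
Leading principal minors: 4, 20, 64.
All positive ⇒ H ≻ 0 ⇒ convex.

convex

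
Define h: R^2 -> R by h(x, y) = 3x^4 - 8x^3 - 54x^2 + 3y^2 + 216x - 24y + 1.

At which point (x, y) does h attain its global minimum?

h(x,y) separates as P(x) + Q(y) + 1, so its minimum is min P + min Q + 1.
P'(x) = 12(x - 3)(x - 2)(x + 3) vanishes at x ∈ {-3, 2, 3}; Q'(y) = 6y - 24 vanishes at y ∈ {4}.
Local minima of P (where P''>0): P(-3)=-675, P(3)=189. Local minima of Q: Q(4)=-48.
So the global minimum of h is P(-3) + Q(4) + 1 = -675 − 48 + 1 = -722, attained at (-3, 4).

(-3, 4)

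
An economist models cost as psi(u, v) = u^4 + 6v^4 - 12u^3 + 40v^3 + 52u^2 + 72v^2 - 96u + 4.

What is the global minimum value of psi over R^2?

psi(u,v) separates as P(u) + Q(v) + 4, so its minimum is min P + min Q + 4.
P'(u) = 4(u - 4)(u - 3)(u - 2) vanishes at u ∈ {2, 3, 4}; Q'(v) = 24v(v + 2)(v + 3) vanishes at v ∈ {-3, -2, 0}.
Local minima of P (where P''>0): P(2)=-64, P(4)=-64. Local minima of Q: Q(-3)=54, Q(0)=0.
So the global minimum of psi is P(2) + Q(0) + 4 = -64 + 0 + 4 = -60, attained at (2, 0).

-60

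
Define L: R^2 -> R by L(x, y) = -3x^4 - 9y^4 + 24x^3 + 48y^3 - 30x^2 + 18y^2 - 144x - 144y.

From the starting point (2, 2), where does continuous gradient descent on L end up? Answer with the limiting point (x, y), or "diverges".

L is separable, so gradient descent decouples: x follows -∂L/∂x, y follows -∂L/∂y.
∂L/∂x = -12(x - 4)(x - 3)(x + 1); at x=2 this is -72, so x increases.
∂L/∂y = -36(y - 4)(y - 1)(y + 1); at y=2 this is 216, so y decreases.
x converges to its nearest critical value 3 (a local min of the x-part); y converges to 1. The iterate converges to (3, 1).

(3, 1)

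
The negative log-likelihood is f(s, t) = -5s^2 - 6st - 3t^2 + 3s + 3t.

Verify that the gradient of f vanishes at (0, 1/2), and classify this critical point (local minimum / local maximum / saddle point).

∇f = (-10s - 6t + 3, -6s - 6t + 3); substituting (0, 1/2) gives ∇f = (0, 0), so (0, 1/2) is indeed a critical point.
The Hessian of f is constant: H = [[-10, -6], [-6, -6]].
det(H) = (-10)·(-6) − (-6)² = 24.
det(H) > 0 and tr(H) = -16 < 0, so H is negative definite and the point is a local maximum.

local maximum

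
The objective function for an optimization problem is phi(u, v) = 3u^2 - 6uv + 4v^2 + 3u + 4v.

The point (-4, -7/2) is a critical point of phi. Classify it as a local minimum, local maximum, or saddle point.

The Hessian of phi is constant: H = [[6, -6], [-6, 8]].
det(H) = 6·8 − (-6)² = 12.
det(H) > 0 and tr(H) = 14 > 0, so H is positive definite and the point is a local minimum.

local minimum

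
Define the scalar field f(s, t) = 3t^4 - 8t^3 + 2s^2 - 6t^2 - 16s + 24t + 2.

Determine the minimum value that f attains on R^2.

-49

f(s,t) separates as P(s) + Q(t) + 2, so its minimum is min P + min Q + 2.
P'(s) = 4s - 16 vanishes at s ∈ {4}; Q'(t) = 12(t - 2)(t - 1)(t + 1) vanishes at t ∈ {-1, 1, 2}.
Local minima of P (where P''>0): P(4)=-32. Local minima of Q: Q(-1)=-19, Q(2)=8.
So the global minimum of f is P(4) + Q(-1) + 2 = -32 − 19 + 2 = -49, attained at (4, -1).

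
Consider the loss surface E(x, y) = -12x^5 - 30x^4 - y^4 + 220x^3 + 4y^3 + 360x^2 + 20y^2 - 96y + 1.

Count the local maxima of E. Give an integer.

E separates as a function of x plus a function of y, so ∇E=0 decouples.
∂E/∂x = -60x(x - 3)(x + 1)(x + 4) = 0 at x ∈ {-4, -1, 0, 3}; ∂E/∂y = -4(y - 4)(y - 2)(y + 3) = 0 at y ∈ {-3, 2, 4}.
The Hessian is diagonal: diag(E_xx, E_yy). Second derivatives: E_xx(-4)=5040, E_xx(-1)=-720, E_xx(0)=720, E_xx(3)=-5040; E_yy(-3)=-140, E_yy(2)=40, E_yy(4)=-56.
Local maxima occur where both diagonal entries negative: (-1, -3), (-1, 4), (3, -3), (3, 4). Count: 4.

4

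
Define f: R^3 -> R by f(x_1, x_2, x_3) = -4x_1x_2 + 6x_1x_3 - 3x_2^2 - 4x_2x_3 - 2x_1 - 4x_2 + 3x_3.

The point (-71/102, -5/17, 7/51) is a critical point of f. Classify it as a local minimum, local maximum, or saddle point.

The Hessian is constant: H = [[0, -4, 6], [-4, -6, -4], [6, -4, 0]].
Leading principal minors: Δ₁ = 0, Δ₂ = -16, Δ₃ = 408.
The minors fit neither the all-positive nor the alternating-sign pattern, so H is indefinite: a saddle point.

saddle point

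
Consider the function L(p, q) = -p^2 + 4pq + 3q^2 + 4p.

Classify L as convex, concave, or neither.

neither

L is quadratic, so its Hessian is the constant matrix H = [[-2, 4], [4, 6]].
det(H) = -28, tr(H) = 4.
det(H) < 0, so H is indefinite: neither convex nor concave.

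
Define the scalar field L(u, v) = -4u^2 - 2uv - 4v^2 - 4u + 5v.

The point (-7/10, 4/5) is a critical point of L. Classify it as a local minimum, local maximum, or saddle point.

local maximum

The Hessian of L is constant: H = [[-8, -2], [-2, -8]].
det(H) = (-8)·(-8) − (-2)² = 60.
det(H) > 0 and tr(H) = -16 < 0, so H is negative definite and the point is a local maximum.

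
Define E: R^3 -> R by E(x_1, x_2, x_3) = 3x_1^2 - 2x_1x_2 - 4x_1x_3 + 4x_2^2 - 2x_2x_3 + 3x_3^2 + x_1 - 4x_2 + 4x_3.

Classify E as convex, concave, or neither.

E is quadratic, so its Hessian is the constant matrix H = [[6, -2, -4], [-2, 8, -2], [-4, -2, 6]].
Leading principal minors: 6, 44, 80.
All positive ⇒ H ≻ 0 ⇒ convex.

convex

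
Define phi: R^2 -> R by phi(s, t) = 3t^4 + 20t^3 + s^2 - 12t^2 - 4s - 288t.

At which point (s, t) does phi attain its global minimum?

phi(s,t) separates as P(s) + Q(t), so its minimum is min P + min Q.
P'(s) = 2s - 4 vanishes at s ∈ {2}; Q'(t) = 12(t - 2)(t + 3)(t + 4) vanishes at t ∈ {-4, -3, 2}.
Local minima of P (where P''>0): P(2)=-4. Local minima of Q: Q(-4)=448, Q(2)=-416.
So the global minimum of phi is P(2) + Q(2) = -4 − 416 = -420, attained at (2, 2).

(2, 2)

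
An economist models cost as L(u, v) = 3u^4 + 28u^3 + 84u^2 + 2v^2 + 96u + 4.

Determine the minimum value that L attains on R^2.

-60

L(u,v) separates as P(u) + Q(v) + 4, so its minimum is min P + min Q + 4.
P'(u) = 12(u + 1)(u + 2)(u + 4) vanishes at u ∈ {-4, -2, -1}; Q'(v) = 4v vanishes at v ∈ {0}.
Local minima of P (where P''>0): P(-4)=-64, P(-1)=-37. Local minima of Q: Q(0)=0.
So the global minimum of L is P(-4) + Q(0) + 4 = -64 + 0 + 4 = -60, attained at (-4, 0).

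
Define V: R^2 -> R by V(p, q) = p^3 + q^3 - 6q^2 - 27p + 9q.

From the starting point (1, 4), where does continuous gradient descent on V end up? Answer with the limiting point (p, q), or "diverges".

V is separable, so gradient descent decouples: p follows -∂V/∂p, q follows -∂V/∂q.
∂V/∂p = 3(p - 3)(p + 3); at p=1 this is -24, so p increases.
∂V/∂q = 3(q - 3)(q - 1); at q=4 this is 9, so q decreases.
p converges to its nearest critical value 3 (a local min of the p-part); q converges to 3. The iterate converges to (3, 3).

(3, 3)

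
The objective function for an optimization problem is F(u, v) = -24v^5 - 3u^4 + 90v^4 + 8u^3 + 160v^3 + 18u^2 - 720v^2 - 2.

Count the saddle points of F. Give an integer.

6

F separates as a function of u plus a function of v, so ∇F=0 decouples.
∂F/∂u = -12u(u - 3)(u + 1) = 0 at u ∈ {-1, 0, 3}; ∂F/∂v = -120v(v - 3)(v - 2)(v + 2) = 0 at v ∈ {-2, 0, 2, 3}.
The Hessian is diagonal: diag(F_uu, F_vv). Second derivatives: F_uu(-1)=-48, F_uu(0)=36, F_uu(3)=-144; F_vv(-2)=4800, F_vv(0)=-1440, F_vv(2)=960, F_vv(3)=-1800.
Saddle points occur where the two diagonal entries have opposite signs: (-1, -2), (-1, 2), (0, 0), (0, 3), (3, -2), (3, 2). Count: 6.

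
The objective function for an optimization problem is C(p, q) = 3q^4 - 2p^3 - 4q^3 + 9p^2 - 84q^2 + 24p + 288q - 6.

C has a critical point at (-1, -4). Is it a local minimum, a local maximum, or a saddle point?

The mixed partial ∂²C/∂p∂q is 0, so the Hessian at any point is diag(C_pp, C_qq) = diag(6(-2p + 3), 12(3q^2 - 2q - 14)).
At (-1, -4): H = diag(30, 504).
Both eigenvalues are positive, so H is positive definite: a local minimum.

local minimum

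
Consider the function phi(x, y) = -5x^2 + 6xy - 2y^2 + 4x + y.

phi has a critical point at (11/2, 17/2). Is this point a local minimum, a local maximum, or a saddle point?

local maximum

The Hessian of phi is constant: H = [[-10, 6], [6, -4]].
det(H) = (-10)·(-4) − 6² = 4.
det(H) > 0 and tr(H) = -14 < 0, so H is negative definite and the point is a local maximum.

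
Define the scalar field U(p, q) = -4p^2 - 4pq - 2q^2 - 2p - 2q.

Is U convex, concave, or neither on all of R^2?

U is quadratic, so its Hessian is the constant matrix H = [[-8, -4], [-4, -4]].
det(H) = 16, tr(H) = -12.
det(H) > 0 and tr(H) < 0, so H is negative definite everywhere: concave.

concave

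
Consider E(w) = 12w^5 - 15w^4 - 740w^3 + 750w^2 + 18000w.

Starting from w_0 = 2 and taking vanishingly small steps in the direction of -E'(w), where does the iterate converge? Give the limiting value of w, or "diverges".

-3

E'(w) = 60(w - 5)(w - 4)(w + 3)(w + 5), so E'(2) = 12600.
Gradient descent moves in the -E' direction, i.e. w is decreasing.
The nearest critical point in that direction is w = -3, where E'' = 6720 > 0 (a local minimum). The iterate converges there.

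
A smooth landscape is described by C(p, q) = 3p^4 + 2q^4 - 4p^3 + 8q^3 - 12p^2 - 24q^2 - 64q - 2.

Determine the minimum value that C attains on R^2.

-162

C(p,q) separates as A(p) + B(q) − 2, so its minimum is min A + min B − 2.
A'(p) = 12p(p - 2)(p + 1) vanishes at p ∈ {-1, 0, 2}; B'(q) = 8(q - 2)(q + 1)(q + 4) vanishes at q ∈ {-4, -1, 2}.
Local minima of A (where A''>0): A(-1)=-5, A(2)=-32. Local minima of B: B(-4)=-128, B(2)=-128.
So the global minimum of C is A(2) + B(-4) − 2 = -32 − 128 − 2 = -162, attained at (2, -4).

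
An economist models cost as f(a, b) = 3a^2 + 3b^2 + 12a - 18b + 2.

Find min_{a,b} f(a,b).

f(a,b) separates as P(a) + Q(b) + 2, so its minimum is min P + min Q + 2.
P'(a) = 6a + 12 vanishes at a ∈ {-2}; Q'(b) = 6b - 18 vanishes at b ∈ {3}.
Local minima of P (where P''>0): P(-2)=-12. Local minima of Q: Q(3)=-27.
So the global minimum of f is P(-2) + Q(3) + 2 = -12 − 27 + 2 = -37, attained at (-2, 3).

-37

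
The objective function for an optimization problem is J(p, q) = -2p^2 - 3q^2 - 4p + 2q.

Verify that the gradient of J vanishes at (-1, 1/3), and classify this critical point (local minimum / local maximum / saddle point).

∇J = (-4p - 4, -6q + 2); substituting (-1, 1/3) gives ∇J = (0, 0), so (-1, 1/3) is indeed a critical point.
The Hessian of J is constant: H = [[-4, 0], [0, -6]].
det(H) = (-4)·(-6) − 0² = 24.
det(H) > 0 and tr(H) = -10 < 0, so H is negative definite and the point is a local maximum.

local maximum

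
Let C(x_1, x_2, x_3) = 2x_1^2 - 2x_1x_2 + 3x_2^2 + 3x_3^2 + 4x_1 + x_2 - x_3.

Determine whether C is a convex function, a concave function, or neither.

convex

C is quadratic, so its Hessian is the constant matrix H = [[4, -2, 0], [-2, 6, 0], [0, 0, 6]].
Leading principal minors: 4, 20, 120.
All positive ⇒ H ≻ 0 ⇒ convex.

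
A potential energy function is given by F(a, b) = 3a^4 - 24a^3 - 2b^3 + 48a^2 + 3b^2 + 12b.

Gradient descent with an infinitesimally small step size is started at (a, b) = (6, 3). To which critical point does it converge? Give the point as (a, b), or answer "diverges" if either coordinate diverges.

diverges

F is separable, so gradient descent decouples: a follows -∂F/∂a, b follows -∂F/∂b.
∂F/∂a = 12a(a - 4)(a - 2); at a=6 this is 576, so a decreases.
∂F/∂b = -6(b - 2)(b + 1); at b=3 this is -24, so b increases.
The b-coordinate has no critical point in that direction and runs off to infinity.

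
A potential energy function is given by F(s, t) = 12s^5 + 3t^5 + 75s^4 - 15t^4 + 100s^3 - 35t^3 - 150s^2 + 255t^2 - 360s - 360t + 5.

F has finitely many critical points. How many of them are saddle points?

8

F separates as a function of s plus a function of t, so ∇F=0 decouples.
∂F/∂s = 60(s - 1)(s + 1)(s + 2)(s + 3) = 0 at s ∈ {-3, -2, -1, 1}; ∂F/∂t = 15(t - 4)(t - 2)(t - 1)(t + 3) = 0 at t ∈ {-3, 1, 2, 4}.
The Hessian is diagonal: diag(F_ss, F_tt). Second derivatives: F_ss(-3)=-480, F_ss(-2)=180, F_ss(-1)=-240, F_ss(1)=1440; F_tt(-3)=-2100, F_tt(1)=180, F_tt(2)=-150, F_tt(4)=630.
Saddle points occur where the two diagonal entries have opposite signs: (-3, 1), (-3, 4), (-2, -3), (-2, 2), (-1, 1), (-1, 4), (1, -3), (1, 2). Count: 8.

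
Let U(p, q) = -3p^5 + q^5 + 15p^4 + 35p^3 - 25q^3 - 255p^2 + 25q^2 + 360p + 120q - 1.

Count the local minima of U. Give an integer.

U separates as a function of p plus a function of q, so ∇U=0 decouples.
∂U/∂p = -15(p - 4)(p - 2)(p - 1)(p + 3) = 0 at p ∈ {-3, 1, 2, 4}; ∂U/∂q = 5(q - 3)(q - 2)(q + 1)(q + 4) = 0 at q ∈ {-4, -1, 2, 3}.
The Hessian is diagonal: diag(U_pp, U_qq). Second derivatives: U_pp(-3)=2100, U_pp(1)=-180, U_pp(2)=150, U_pp(4)=-630; U_qq(-4)=-630, U_qq(-1)=180, U_qq(2)=-90, U_qq(3)=140.
Local minima occur where both diagonal entries positive: (-3, -1), (-3, 3), (2, -1), (2, 3). Count: 4.

4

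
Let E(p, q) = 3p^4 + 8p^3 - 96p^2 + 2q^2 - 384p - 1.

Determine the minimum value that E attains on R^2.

-1793

E(p,q) separates as A(p) + B(q) − 1, so its minimum is min A + min B − 1.
A'(p) = 12(p - 4)(p + 2)(p + 4) vanishes at p ∈ {-4, -2, 4}; B'(q) = 4q vanishes at q ∈ {0}.
Local minima of A (where A''>0): A(-4)=256, A(4)=-1792. Local minima of B: B(0)=0.
So the global minimum of E is A(4) + B(0) − 1 = -1792 + 0 − 1 = -1793, attained at (4, 0).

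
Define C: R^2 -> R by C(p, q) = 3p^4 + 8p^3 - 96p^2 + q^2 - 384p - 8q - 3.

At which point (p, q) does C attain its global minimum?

C(p,q) separates as A(p) + B(q) − 3, so its minimum is min A + min B − 3.
A'(p) = 12(p - 4)(p + 2)(p + 4) vanishes at p ∈ {-4, -2, 4}; B'(q) = 2q - 8 vanishes at q ∈ {4}.
Local minima of A (where A''>0): A(-4)=256, A(4)=-1792. Local minima of B: B(4)=-16.
So the global minimum of C is A(4) + B(4) − 3 = -1792 − 16 − 3 = -1811, attained at (4, 4).

(4, 4)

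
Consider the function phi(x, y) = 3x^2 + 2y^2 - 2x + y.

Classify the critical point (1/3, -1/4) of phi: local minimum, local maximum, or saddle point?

The Hessian of phi is constant: H = [[6, 0], [0, 4]].
det(H) = 6·4 − 0² = 24.
det(H) > 0 and tr(H) = 10 > 0, so H is positive definite and the point is a local minimum.

local minimum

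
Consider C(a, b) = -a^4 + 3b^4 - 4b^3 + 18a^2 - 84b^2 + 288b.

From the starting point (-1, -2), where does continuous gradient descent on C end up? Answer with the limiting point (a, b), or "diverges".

C is separable, so gradient descent decouples: a follows -∂C/∂a, b follows -∂C/∂b.
∂C/∂a = -4a(a - 3)(a + 3); at a=-1 this is -32, so a increases.
∂C/∂b = 12(b - 3)(b - 2)(b + 4); at b=-2 this is 480, so b decreases.
a converges to its nearest critical value 0 (a local min of the a-part); b converges to -4. The iterate converges to (0, -4).

(0, -4)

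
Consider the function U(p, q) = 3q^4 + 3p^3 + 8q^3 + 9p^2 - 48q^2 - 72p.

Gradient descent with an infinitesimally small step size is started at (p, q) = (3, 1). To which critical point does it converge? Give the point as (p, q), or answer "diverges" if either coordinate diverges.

U is separable, so gradient descent decouples: p follows -∂U/∂p, q follows -∂U/∂q.
∂U/∂p = 9(p - 2)(p + 4); at p=3 this is 63, so p decreases.
∂U/∂q = 12q(q - 2)(q + 4); at q=1 this is -60, so q increases.
p converges to its nearest critical value 2 (a local min of the p-part); q converges to 2. The iterate converges to (2, 2).

(2, 2)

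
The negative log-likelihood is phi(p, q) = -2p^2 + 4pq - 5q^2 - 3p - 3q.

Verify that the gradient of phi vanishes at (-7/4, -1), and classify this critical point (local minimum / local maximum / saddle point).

local maximum

∇phi = (-4p + 4q - 3, 4p - 10q - 3); substituting (-7/4, -1) gives ∇phi = (0, 0), so (-7/4, -1) is indeed a critical point.
The Hessian of phi is constant: H = [[-4, 4], [4, -10]].
det(H) = (-4)·(-10) − 4² = 24.
det(H) > 0 and tr(H) = -14 < 0, so H is negative definite and the point is a local maximum.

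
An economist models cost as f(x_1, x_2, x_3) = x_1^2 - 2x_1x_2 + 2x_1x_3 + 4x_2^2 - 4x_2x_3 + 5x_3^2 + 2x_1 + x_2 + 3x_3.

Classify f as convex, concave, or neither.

convex

f is quadratic, so its Hessian is the constant matrix H = [[2, -2, 2], [-2, 8, -4], [2, -4, 10]].
Leading principal minors: 2, 12, 88.
All positive ⇒ H ≻ 0 ⇒ convex.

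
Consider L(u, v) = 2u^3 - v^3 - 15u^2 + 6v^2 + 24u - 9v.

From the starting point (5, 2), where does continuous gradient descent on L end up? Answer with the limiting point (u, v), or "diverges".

L is separable, so gradient descent decouples: u follows -∂L/∂u, v follows -∂L/∂v.
∂L/∂u = 6(u - 4)(u - 1); at u=5 this is 24, so u decreases.
∂L/∂v = -3(v - 3)(v - 1); at v=2 this is 3, so v decreases.
u converges to its nearest critical value 4 (a local min of the u-part); v converges to 1. The iterate converges to (4, 1).

(4, 1)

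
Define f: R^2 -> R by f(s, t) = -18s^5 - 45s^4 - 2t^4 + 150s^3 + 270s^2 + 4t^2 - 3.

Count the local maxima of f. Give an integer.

f separates as a function of s plus a function of t, so ∇f=0 decouples.
∂f/∂s = -90s(s - 2)(s + 1)(s + 3) = 0 at s ∈ {-3, -1, 0, 2}; ∂f/∂t = -8t(t - 1)(t + 1) = 0 at t ∈ {-1, 0, 1}.
The Hessian is diagonal: diag(f_ss, f_tt). Second derivatives: f_ss(-3)=2700, f_ss(-1)=-540, f_ss(0)=540, f_ss(2)=-2700; f_tt(-1)=-16, f_tt(0)=8, f_tt(1)=-16.
Local maxima occur where both diagonal entries negative: (-1, -1), (-1, 1), (2, -1), (2, 1). Count: 4.

4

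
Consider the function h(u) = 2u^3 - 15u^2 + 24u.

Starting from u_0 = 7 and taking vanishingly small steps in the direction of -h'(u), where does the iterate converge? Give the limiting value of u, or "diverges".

4

h'(u) = 6(u - 4)(u - 1), so h'(7) = 108.
Gradient descent moves in the -h' direction, i.e. u is decreasing.
The nearest critical point in that direction is u = 4, where h'' = 18 > 0 (a local minimum). The iterate converges there.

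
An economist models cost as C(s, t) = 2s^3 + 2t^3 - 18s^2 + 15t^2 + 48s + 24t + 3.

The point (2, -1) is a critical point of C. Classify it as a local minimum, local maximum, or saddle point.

The mixed partial ∂²C/∂s∂t is 0, so the Hessian at any point is diag(C_ss, C_tt) = diag(12(s - 3), 6(2t + 5)).
At (2, -1): H = diag(-12, 18).
The eigenvalues have opposite signs, so H is indefinite: a saddle point.

saddle point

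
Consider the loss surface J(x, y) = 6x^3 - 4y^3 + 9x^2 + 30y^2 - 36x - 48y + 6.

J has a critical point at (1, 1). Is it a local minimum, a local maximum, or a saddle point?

local minimum

The mixed partial ∂²J/∂x∂y is 0, so the Hessian at any point is diag(J_xx, J_yy) = diag(18(2x + 1), 12(-2y + 5)).
At (1, 1): H = diag(54, 36).
Both eigenvalues are positive, so H is positive definite: a local minimum.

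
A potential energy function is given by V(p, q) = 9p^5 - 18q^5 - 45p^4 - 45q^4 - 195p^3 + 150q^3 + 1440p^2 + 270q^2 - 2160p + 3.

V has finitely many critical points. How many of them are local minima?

V separates as a function of p plus a function of q, so ∇V=0 decouples.
∂V/∂p = 45(p - 4)(p - 3)(p - 1)(p + 4) = 0 at p ∈ {-4, 1, 3, 4}; ∂V/∂q = -90q(q - 2)(q + 1)(q + 3) = 0 at q ∈ {-3, -1, 0, 2}.
The Hessian is diagonal: diag(V_pp, V_qq). Second derivatives: V_pp(-4)=-12600, V_pp(1)=1350, V_pp(3)=-630, V_pp(4)=1080; V_qq(-3)=2700, V_qq(-1)=-540, V_qq(0)=540, V_qq(2)=-2700.
Local minima occur where both diagonal entries positive: (1, -3), (1, 0), (4, -3), (4, 0). Count: 4.

4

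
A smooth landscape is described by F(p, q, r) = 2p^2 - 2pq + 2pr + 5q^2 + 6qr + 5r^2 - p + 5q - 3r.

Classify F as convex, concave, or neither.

convex

F is quadratic, so its Hessian is the constant matrix H = [[4, -2, 2], [-2, 10, 6], [2, 6, 10]].
Leading principal minors: 4, 36, 128.
All positive ⇒ H ≻ 0 ⇒ convex.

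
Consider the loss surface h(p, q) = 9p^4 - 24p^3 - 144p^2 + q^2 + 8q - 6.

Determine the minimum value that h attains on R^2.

-1558

h(p,q) separates as A(p) + B(q) − 6, so its minimum is min A + min B − 6.
A'(p) = 36p(p - 4)(p + 2) vanishes at p ∈ {-2, 0, 4}; B'(q) = 2q + 8 vanishes at q ∈ {-4}.
Local minima of A (where A''>0): A(-2)=-240, A(4)=-1536. Local minima of B: B(-4)=-16.
So the global minimum of h is A(4) + B(-4) − 6 = -1536 − 16 − 6 = -1558, attained at (4, -4).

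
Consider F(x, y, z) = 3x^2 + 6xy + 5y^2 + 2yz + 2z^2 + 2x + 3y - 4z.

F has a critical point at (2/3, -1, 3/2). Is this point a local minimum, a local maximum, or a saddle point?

local minimum

The Hessian is constant: H = [[6, 6, 0], [6, 10, 2], [0, 2, 4]].
Leading principal minors: Δ₁ = 6, Δ₂ = 24, Δ₃ = 72.
All leading minors are positive, so H is positive definite: a local minimum.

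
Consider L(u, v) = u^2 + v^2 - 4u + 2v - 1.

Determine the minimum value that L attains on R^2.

-6

L(u,v) separates as P(u) + Q(v) − 1, so its minimum is min P + min Q − 1.
P'(u) = 2u - 4 vanishes at u ∈ {2}; Q'(v) = 2v + 2 vanishes at v ∈ {-1}.
Local minima of P (where P''>0): P(2)=-4. Local minima of Q: Q(-1)=-1.
So the global minimum of L is P(2) + Q(-1) − 1 = -4 − 1 − 1 = -6, attained at (2, -1).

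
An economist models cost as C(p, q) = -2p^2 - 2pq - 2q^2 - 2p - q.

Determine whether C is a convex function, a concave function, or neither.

concave

C is quadratic, so its Hessian is the constant matrix H = [[-4, -2], [-2, -4]].
det(H) = 12, tr(H) = -8.
det(H) > 0 and tr(H) < 0, so H is negative definite everywhere: concave.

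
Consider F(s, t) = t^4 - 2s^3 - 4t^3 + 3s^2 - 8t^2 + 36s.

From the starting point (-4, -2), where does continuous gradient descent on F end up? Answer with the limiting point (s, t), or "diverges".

F is separable, so gradient descent decouples: s follows -∂F/∂s, t follows -∂F/∂t.
∂F/∂s = -6(s - 3)(s + 2); at s=-4 this is -84, so s increases.
∂F/∂t = 4t(t - 4)(t + 1); at t=-2 this is -48, so t increases.
s converges to its nearest critical value -2 (a local min of the s-part); t converges to -1. The iterate converges to (-2, -1).

(-2, -1)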